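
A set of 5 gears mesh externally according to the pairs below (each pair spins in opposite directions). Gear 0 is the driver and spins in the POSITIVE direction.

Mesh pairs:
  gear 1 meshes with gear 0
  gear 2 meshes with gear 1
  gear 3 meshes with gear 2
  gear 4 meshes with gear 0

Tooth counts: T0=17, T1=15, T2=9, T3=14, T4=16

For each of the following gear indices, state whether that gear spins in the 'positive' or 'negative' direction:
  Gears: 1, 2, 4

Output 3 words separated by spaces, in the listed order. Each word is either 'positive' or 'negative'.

Gear 0 (driver): positive (depth 0)
  gear 1: meshes with gear 0 -> depth 1 -> negative (opposite of gear 0)
  gear 2: meshes with gear 1 -> depth 2 -> positive (opposite of gear 1)
  gear 3: meshes with gear 2 -> depth 3 -> negative (opposite of gear 2)
  gear 4: meshes with gear 0 -> depth 1 -> negative (opposite of gear 0)
Queried indices 1, 2, 4 -> negative, positive, negative

Answer: negative positive negative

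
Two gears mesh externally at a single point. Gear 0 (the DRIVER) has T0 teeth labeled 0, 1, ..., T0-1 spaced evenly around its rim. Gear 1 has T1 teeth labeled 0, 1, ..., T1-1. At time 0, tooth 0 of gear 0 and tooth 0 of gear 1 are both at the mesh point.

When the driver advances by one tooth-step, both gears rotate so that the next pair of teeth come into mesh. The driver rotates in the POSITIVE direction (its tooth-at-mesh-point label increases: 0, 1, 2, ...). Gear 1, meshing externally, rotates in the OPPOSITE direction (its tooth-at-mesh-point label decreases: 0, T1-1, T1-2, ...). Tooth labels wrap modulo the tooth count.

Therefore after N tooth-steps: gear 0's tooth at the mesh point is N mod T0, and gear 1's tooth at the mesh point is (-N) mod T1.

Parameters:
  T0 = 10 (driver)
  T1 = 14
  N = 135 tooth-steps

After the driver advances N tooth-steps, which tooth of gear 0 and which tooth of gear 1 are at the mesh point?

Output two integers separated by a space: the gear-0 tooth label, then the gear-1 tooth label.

Gear 0 (driver, T0=10): tooth at mesh = N mod T0
  135 = 13 * 10 + 5, so 135 mod 10 = 5
  gear 0 tooth = 5
Gear 1 (driven, T1=14): tooth at mesh = (-N) mod T1
  135 = 9 * 14 + 9, so 135 mod 14 = 9
  (-135) mod 14 = (-9) mod 14 = 14 - 9 = 5
Mesh after 135 steps: gear-0 tooth 5 meets gear-1 tooth 5

Answer: 5 5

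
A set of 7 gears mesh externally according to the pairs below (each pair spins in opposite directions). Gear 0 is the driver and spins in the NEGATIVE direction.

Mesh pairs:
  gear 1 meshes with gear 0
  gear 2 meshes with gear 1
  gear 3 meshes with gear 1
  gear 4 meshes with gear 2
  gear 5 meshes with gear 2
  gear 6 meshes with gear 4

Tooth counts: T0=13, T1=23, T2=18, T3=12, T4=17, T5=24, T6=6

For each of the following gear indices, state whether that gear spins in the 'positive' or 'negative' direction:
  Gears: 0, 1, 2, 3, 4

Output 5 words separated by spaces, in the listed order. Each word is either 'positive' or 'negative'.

Gear 0 (driver): negative (depth 0)
  gear 1: meshes with gear 0 -> depth 1 -> positive (opposite of gear 0)
  gear 2: meshes with gear 1 -> depth 2 -> negative (opposite of gear 1)
  gear 3: meshes with gear 1 -> depth 2 -> negative (opposite of gear 1)
  gear 4: meshes with gear 2 -> depth 3 -> positive (opposite of gear 2)
  gear 5: meshes with gear 2 -> depth 3 -> positive (opposite of gear 2)
  gear 6: meshes with gear 4 -> depth 4 -> negative (opposite of gear 4)
Queried indices 0, 1, 2, 3, 4 -> negative, positive, negative, negative, positive

Answer: negative positive negative negative positive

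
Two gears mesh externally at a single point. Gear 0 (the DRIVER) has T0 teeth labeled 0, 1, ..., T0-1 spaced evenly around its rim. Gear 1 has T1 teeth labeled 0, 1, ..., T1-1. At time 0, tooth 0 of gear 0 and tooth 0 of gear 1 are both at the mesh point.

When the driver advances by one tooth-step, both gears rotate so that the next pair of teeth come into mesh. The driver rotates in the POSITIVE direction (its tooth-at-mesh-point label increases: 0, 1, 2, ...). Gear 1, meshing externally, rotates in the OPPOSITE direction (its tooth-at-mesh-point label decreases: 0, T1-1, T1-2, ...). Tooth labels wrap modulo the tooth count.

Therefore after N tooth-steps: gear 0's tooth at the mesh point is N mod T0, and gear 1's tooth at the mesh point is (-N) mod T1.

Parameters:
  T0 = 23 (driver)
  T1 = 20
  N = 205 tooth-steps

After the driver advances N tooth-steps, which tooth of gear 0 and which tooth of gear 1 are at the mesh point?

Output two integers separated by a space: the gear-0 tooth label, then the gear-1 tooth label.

Answer: 21 15

Derivation:
Gear 0 (driver, T0=23): tooth at mesh = N mod T0
  205 = 8 * 23 + 21, so 205 mod 23 = 21
  gear 0 tooth = 21
Gear 1 (driven, T1=20): tooth at mesh = (-N) mod T1
  205 = 10 * 20 + 5, so 205 mod 20 = 5
  (-205) mod 20 = (-5) mod 20 = 20 - 5 = 15
Mesh after 205 steps: gear-0 tooth 21 meets gear-1 tooth 15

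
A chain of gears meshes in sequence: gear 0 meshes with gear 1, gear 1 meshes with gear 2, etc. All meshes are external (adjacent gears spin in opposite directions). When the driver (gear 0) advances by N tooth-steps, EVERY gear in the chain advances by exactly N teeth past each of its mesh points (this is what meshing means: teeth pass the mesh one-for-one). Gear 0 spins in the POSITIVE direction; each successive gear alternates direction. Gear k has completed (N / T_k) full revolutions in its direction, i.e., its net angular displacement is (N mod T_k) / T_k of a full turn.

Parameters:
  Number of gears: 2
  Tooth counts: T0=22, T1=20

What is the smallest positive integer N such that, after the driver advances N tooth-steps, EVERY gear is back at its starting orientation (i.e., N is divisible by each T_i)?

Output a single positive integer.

Answer: 220

Derivation:
Gear k returns to start when N is a multiple of T_k.
All gears at start simultaneously when N is a common multiple of [22, 20]; the smallest such N is lcm(22, 20).
Start: lcm = T0 = 22
Fold in T1=20: gcd(22, 20) = 2; lcm(22, 20) = 22 * 20 / 2 = 440 / 2 = 220
Full cycle length = 220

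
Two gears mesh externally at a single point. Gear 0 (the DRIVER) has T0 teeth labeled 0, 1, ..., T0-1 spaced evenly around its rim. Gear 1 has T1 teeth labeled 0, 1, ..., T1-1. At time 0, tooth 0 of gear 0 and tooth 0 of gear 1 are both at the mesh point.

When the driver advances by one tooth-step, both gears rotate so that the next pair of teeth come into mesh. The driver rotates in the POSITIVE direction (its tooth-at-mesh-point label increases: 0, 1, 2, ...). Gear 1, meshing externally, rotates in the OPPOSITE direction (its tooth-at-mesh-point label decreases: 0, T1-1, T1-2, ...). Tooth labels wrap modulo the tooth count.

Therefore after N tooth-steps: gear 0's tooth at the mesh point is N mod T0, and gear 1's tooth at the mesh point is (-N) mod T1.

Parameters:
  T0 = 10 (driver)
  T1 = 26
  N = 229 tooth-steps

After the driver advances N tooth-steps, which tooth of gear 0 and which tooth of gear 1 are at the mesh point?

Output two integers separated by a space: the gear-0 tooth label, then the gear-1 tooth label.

Gear 0 (driver, T0=10): tooth at mesh = N mod T0
  229 = 22 * 10 + 9, so 229 mod 10 = 9
  gear 0 tooth = 9
Gear 1 (driven, T1=26): tooth at mesh = (-N) mod T1
  229 = 8 * 26 + 21, so 229 mod 26 = 21
  (-229) mod 26 = (-21) mod 26 = 26 - 21 = 5
Mesh after 229 steps: gear-0 tooth 9 meets gear-1 tooth 5

Answer: 9 5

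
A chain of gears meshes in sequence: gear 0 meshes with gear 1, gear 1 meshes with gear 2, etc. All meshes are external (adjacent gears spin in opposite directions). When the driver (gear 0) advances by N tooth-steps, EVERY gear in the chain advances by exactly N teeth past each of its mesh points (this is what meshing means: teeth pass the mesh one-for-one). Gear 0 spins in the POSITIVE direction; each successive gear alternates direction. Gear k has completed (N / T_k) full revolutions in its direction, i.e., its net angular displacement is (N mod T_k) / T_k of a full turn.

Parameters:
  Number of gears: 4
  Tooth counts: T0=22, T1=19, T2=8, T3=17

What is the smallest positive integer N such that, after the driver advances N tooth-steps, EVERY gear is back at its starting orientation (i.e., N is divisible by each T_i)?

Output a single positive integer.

Gear k returns to start when N is a multiple of T_k.
All gears at start simultaneously when N is a common multiple of [22, 19, 8, 17]; the smallest such N is lcm(22, 19, 8, 17).
Start: lcm = T0 = 22
Fold in T1=19: gcd(22, 19) = 1; lcm(22, 19) = 22 * 19 / 1 = 418 / 1 = 418
Fold in T2=8: gcd(418, 8) = 2; lcm(418, 8) = 418 * 8 / 2 = 3344 / 2 = 1672
Fold in T3=17: gcd(1672, 17) = 1; lcm(1672, 17) = 1672 * 17 / 1 = 28424 / 1 = 28424
Full cycle length = 28424

Answer: 28424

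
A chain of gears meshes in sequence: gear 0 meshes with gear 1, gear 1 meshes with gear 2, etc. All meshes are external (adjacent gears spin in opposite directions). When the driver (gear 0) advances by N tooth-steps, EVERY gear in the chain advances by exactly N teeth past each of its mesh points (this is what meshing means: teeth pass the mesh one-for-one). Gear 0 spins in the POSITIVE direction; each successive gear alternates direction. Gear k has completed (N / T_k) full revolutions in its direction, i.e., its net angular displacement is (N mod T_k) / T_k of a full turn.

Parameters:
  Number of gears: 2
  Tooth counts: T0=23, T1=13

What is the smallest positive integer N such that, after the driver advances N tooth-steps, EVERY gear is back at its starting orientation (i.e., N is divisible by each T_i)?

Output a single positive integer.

Answer: 299

Derivation:
Gear k returns to start when N is a multiple of T_k.
All gears at start simultaneously when N is a common multiple of [23, 13]; the smallest such N is lcm(23, 13).
Start: lcm = T0 = 23
Fold in T1=13: gcd(23, 13) = 1; lcm(23, 13) = 23 * 13 / 1 = 299 / 1 = 299
Full cycle length = 299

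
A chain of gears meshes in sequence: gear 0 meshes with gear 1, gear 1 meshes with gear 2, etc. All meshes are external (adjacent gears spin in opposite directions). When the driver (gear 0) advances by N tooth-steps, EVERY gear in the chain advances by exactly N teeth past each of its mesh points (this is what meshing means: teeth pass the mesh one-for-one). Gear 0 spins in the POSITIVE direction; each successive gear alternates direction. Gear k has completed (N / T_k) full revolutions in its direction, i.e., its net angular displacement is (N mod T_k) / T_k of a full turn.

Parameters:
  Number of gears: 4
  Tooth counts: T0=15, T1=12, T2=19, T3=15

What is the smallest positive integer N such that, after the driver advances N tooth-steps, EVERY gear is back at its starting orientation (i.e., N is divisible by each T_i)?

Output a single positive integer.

Gear k returns to start when N is a multiple of T_k.
All gears at start simultaneously when N is a common multiple of [15, 12, 19, 15]; the smallest such N is lcm(15, 12, 19, 15).
Start: lcm = T0 = 15
Fold in T1=12: gcd(15, 12) = 3; lcm(15, 12) = 15 * 12 / 3 = 180 / 3 = 60
Fold in T2=19: gcd(60, 19) = 1; lcm(60, 19) = 60 * 19 / 1 = 1140 / 1 = 1140
Fold in T3=15: gcd(1140, 15) = 15; lcm(1140, 15) = 1140 * 15 / 15 = 17100 / 15 = 1140
Full cycle length = 1140

Answer: 1140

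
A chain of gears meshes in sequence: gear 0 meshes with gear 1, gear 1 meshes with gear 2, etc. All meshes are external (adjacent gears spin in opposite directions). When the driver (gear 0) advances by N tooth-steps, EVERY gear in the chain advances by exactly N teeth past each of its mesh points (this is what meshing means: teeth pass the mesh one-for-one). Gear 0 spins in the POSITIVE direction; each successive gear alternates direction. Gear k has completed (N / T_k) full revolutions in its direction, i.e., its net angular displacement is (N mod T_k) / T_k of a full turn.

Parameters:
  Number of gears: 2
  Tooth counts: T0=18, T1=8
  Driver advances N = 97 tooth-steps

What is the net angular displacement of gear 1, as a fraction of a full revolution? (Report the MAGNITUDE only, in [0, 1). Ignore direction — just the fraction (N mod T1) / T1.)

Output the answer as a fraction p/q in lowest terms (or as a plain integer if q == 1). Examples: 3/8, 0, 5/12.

Answer: 1/8

Derivation:
Chain of 2 gears, tooth counts: [18, 8]
  gear 0: T0=18, direction=positive, advance = 97 mod 18 = 7 teeth = 7/18 turn
  gear 1: T1=8, direction=negative, advance = 97 mod 8 = 1 teeth = 1/8 turn
Gear 1: 97 mod 8 = 1
Fraction = 1 / 8 = 1/8 (gcd(1,8)=1) = 1/8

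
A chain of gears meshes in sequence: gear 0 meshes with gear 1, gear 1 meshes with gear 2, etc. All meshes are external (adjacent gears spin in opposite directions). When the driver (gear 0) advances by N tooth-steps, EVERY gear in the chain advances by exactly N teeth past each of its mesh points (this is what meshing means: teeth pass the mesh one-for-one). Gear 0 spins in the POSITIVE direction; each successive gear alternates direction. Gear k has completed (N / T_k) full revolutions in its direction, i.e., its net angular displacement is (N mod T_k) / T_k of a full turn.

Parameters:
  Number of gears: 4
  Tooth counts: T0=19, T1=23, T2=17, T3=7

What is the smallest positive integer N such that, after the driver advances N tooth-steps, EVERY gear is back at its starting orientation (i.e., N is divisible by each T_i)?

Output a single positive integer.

Answer: 52003

Derivation:
Gear k returns to start when N is a multiple of T_k.
All gears at start simultaneously when N is a common multiple of [19, 23, 17, 7]; the smallest such N is lcm(19, 23, 17, 7).
Start: lcm = T0 = 19
Fold in T1=23: gcd(19, 23) = 1; lcm(19, 23) = 19 * 23 / 1 = 437 / 1 = 437
Fold in T2=17: gcd(437, 17) = 1; lcm(437, 17) = 437 * 17 / 1 = 7429 / 1 = 7429
Fold in T3=7: gcd(7429, 7) = 1; lcm(7429, 7) = 7429 * 7 / 1 = 52003 / 1 = 52003
Full cycle length = 52003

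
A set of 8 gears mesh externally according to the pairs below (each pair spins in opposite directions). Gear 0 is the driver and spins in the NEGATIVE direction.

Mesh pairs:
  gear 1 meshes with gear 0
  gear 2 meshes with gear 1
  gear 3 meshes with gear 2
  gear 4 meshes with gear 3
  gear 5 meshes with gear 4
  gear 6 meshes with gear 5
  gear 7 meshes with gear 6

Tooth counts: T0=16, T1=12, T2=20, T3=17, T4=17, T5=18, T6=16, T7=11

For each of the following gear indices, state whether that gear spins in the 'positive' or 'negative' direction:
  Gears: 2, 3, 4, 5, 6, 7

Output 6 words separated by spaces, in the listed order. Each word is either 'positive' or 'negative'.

Gear 0 (driver): negative (depth 0)
  gear 1: meshes with gear 0 -> depth 1 -> positive (opposite of gear 0)
  gear 2: meshes with gear 1 -> depth 2 -> negative (opposite of gear 1)
  gear 3: meshes with gear 2 -> depth 3 -> positive (opposite of gear 2)
  gear 4: meshes with gear 3 -> depth 4 -> negative (opposite of gear 3)
  gear 5: meshes with gear 4 -> depth 5 -> positive (opposite of gear 4)
  gear 6: meshes with gear 5 -> depth 6 -> negative (opposite of gear 5)
  gear 7: meshes with gear 6 -> depth 7 -> positive (opposite of gear 6)
Queried indices 2, 3, 4, 5, 6, 7 -> negative, positive, negative, positive, negative, positive

Answer: negative positive negative positive negative positive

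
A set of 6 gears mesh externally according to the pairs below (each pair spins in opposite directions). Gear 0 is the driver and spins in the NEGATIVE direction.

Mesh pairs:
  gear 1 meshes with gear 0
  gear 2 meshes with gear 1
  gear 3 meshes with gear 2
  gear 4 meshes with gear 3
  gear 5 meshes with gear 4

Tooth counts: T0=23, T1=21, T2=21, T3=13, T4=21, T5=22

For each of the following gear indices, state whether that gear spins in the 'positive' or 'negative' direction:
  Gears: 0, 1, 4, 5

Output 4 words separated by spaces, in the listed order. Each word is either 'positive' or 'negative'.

Gear 0 (driver): negative (depth 0)
  gear 1: meshes with gear 0 -> depth 1 -> positive (opposite of gear 0)
  gear 2: meshes with gear 1 -> depth 2 -> negative (opposite of gear 1)
  gear 3: meshes with gear 2 -> depth 3 -> positive (opposite of gear 2)
  gear 4: meshes with gear 3 -> depth 4 -> negative (opposite of gear 3)
  gear 5: meshes with gear 4 -> depth 5 -> positive (opposite of gear 4)
Queried indices 0, 1, 4, 5 -> negative, positive, negative, positive

Answer: negative positive negative positive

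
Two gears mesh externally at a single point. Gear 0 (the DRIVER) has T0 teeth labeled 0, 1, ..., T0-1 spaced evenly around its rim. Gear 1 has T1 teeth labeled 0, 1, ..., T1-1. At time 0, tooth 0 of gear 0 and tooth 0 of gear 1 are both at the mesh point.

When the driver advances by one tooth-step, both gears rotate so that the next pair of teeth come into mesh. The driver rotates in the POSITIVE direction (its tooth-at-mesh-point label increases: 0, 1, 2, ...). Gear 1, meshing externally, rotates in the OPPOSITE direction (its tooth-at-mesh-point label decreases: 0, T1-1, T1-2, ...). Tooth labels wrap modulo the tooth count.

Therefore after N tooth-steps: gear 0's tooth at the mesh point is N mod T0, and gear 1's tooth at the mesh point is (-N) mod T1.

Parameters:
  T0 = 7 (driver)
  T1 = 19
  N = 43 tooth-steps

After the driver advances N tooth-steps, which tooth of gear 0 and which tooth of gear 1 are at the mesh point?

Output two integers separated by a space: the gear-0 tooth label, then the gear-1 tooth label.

Answer: 1 14

Derivation:
Gear 0 (driver, T0=7): tooth at mesh = N mod T0
  43 = 6 * 7 + 1, so 43 mod 7 = 1
  gear 0 tooth = 1
Gear 1 (driven, T1=19): tooth at mesh = (-N) mod T1
  43 = 2 * 19 + 5, so 43 mod 19 = 5
  (-43) mod 19 = (-5) mod 19 = 19 - 5 = 14
Mesh after 43 steps: gear-0 tooth 1 meets gear-1 tooth 14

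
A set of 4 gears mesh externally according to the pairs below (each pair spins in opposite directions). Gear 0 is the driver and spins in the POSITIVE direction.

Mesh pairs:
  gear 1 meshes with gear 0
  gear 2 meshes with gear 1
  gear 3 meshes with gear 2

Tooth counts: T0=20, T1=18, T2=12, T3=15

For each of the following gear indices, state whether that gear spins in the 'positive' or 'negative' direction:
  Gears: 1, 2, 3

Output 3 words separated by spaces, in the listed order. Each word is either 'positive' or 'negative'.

Answer: negative positive negative

Derivation:
Gear 0 (driver): positive (depth 0)
  gear 1: meshes with gear 0 -> depth 1 -> negative (opposite of gear 0)
  gear 2: meshes with gear 1 -> depth 2 -> positive (opposite of gear 1)
  gear 3: meshes with gear 2 -> depth 3 -> negative (opposite of gear 2)
Queried indices 1, 2, 3 -> negative, positive, negative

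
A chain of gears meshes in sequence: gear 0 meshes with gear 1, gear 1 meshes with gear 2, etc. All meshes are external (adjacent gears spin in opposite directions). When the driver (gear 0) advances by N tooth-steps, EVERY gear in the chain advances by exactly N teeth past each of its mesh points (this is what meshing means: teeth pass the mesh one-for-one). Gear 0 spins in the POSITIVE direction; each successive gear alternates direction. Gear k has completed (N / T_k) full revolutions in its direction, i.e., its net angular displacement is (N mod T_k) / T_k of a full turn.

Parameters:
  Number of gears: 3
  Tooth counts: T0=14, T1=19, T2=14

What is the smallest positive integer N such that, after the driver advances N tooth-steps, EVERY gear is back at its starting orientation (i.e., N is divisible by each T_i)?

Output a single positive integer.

Gear k returns to start when N is a multiple of T_k.
All gears at start simultaneously when N is a common multiple of [14, 19, 14]; the smallest such N is lcm(14, 19, 14).
Start: lcm = T0 = 14
Fold in T1=19: gcd(14, 19) = 1; lcm(14, 19) = 14 * 19 / 1 = 266 / 1 = 266
Fold in T2=14: gcd(266, 14) = 14; lcm(266, 14) = 266 * 14 / 14 = 3724 / 14 = 266
Full cycle length = 266

Answer: 266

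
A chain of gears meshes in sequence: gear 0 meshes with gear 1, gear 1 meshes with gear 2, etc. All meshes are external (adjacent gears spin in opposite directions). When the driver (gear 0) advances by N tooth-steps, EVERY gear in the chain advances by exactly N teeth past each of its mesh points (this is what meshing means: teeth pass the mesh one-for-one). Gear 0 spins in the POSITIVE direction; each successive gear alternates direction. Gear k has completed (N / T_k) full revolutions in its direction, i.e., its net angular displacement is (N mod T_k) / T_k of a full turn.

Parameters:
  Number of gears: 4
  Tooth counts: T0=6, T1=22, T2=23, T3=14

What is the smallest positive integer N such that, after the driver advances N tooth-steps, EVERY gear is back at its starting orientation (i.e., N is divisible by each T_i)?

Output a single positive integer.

Answer: 10626

Derivation:
Gear k returns to start when N is a multiple of T_k.
All gears at start simultaneously when N is a common multiple of [6, 22, 23, 14]; the smallest such N is lcm(6, 22, 23, 14).
Start: lcm = T0 = 6
Fold in T1=22: gcd(6, 22) = 2; lcm(6, 22) = 6 * 22 / 2 = 132 / 2 = 66
Fold in T2=23: gcd(66, 23) = 1; lcm(66, 23) = 66 * 23 / 1 = 1518 / 1 = 1518
Fold in T3=14: gcd(1518, 14) = 2; lcm(1518, 14) = 1518 * 14 / 2 = 21252 / 2 = 10626
Full cycle length = 10626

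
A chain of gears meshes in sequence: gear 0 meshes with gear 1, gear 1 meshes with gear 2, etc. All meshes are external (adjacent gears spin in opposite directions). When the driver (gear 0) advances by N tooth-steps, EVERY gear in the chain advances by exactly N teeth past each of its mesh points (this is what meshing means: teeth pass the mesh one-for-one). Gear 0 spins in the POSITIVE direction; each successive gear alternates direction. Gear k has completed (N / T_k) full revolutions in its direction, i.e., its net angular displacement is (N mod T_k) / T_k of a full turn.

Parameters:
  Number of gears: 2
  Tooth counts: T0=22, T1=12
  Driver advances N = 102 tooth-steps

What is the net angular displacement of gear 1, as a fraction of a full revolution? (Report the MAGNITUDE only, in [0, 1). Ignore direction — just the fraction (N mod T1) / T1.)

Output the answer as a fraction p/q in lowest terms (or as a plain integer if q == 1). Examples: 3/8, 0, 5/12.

Chain of 2 gears, tooth counts: [22, 12]
  gear 0: T0=22, direction=positive, advance = 102 mod 22 = 14 teeth = 14/22 turn
  gear 1: T1=12, direction=negative, advance = 102 mod 12 = 6 teeth = 6/12 turn
Gear 1: 102 mod 12 = 6
Fraction = 6 / 12 = 1/2 (gcd(6,12)=6) = 1/2

Answer: 1/2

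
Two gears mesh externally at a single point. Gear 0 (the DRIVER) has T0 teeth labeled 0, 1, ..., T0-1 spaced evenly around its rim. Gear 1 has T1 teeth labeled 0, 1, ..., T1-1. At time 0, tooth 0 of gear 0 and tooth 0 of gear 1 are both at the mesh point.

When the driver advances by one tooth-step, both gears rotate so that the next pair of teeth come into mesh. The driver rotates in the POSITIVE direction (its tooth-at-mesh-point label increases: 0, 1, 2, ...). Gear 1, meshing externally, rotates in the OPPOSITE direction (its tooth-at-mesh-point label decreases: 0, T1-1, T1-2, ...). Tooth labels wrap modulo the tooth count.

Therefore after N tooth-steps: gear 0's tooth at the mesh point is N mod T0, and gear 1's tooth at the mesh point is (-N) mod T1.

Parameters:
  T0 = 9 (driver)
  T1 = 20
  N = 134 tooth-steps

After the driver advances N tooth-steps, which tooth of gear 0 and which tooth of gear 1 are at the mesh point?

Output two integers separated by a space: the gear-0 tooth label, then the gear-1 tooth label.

Answer: 8 6

Derivation:
Gear 0 (driver, T0=9): tooth at mesh = N mod T0
  134 = 14 * 9 + 8, so 134 mod 9 = 8
  gear 0 tooth = 8
Gear 1 (driven, T1=20): tooth at mesh = (-N) mod T1
  134 = 6 * 20 + 14, so 134 mod 20 = 14
  (-134) mod 20 = (-14) mod 20 = 20 - 14 = 6
Mesh after 134 steps: gear-0 tooth 8 meets gear-1 tooth 6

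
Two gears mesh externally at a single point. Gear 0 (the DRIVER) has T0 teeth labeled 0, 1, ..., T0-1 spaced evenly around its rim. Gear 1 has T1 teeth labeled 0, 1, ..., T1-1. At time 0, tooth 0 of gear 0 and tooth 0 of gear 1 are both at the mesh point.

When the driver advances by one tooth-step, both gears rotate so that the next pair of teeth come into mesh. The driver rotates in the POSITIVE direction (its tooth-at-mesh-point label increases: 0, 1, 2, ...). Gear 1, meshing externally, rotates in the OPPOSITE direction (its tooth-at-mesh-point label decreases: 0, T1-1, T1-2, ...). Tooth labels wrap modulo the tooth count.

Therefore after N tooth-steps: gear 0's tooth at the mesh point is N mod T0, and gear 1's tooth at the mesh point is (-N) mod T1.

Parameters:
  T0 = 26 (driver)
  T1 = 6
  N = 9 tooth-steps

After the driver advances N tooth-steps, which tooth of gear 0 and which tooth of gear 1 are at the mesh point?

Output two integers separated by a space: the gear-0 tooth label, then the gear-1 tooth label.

Answer: 9 3

Derivation:
Gear 0 (driver, T0=26): tooth at mesh = N mod T0
  9 = 0 * 26 + 9, so 9 mod 26 = 9
  gear 0 tooth = 9
Gear 1 (driven, T1=6): tooth at mesh = (-N) mod T1
  9 = 1 * 6 + 3, so 9 mod 6 = 3
  (-9) mod 6 = (-3) mod 6 = 6 - 3 = 3
Mesh after 9 steps: gear-0 tooth 9 meets gear-1 tooth 3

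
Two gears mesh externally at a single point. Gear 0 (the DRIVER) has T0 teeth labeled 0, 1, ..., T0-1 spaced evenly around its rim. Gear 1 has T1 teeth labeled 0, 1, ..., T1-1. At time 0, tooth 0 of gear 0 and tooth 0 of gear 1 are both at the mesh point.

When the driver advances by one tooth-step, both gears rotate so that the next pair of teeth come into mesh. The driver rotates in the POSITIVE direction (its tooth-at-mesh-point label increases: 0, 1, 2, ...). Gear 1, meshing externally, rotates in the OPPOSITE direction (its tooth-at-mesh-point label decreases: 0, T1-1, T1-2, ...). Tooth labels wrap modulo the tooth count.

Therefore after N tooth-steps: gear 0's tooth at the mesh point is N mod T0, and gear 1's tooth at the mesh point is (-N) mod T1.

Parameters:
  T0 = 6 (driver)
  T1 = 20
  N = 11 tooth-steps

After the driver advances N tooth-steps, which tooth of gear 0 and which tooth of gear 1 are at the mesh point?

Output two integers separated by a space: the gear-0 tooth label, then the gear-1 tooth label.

Gear 0 (driver, T0=6): tooth at mesh = N mod T0
  11 = 1 * 6 + 5, so 11 mod 6 = 5
  gear 0 tooth = 5
Gear 1 (driven, T1=20): tooth at mesh = (-N) mod T1
  11 = 0 * 20 + 11, so 11 mod 20 = 11
  (-11) mod 20 = (-11) mod 20 = 20 - 11 = 9
Mesh after 11 steps: gear-0 tooth 5 meets gear-1 tooth 9

Answer: 5 9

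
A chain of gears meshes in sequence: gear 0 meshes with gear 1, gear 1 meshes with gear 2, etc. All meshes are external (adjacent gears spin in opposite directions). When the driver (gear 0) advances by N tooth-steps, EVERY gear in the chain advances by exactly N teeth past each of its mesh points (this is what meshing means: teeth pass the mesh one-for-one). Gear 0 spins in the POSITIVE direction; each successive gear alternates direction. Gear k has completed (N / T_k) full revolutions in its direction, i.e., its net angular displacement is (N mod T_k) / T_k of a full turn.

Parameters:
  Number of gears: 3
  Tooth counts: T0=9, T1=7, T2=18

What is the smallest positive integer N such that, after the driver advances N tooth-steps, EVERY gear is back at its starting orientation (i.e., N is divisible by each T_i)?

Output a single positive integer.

Gear k returns to start when N is a multiple of T_k.
All gears at start simultaneously when N is a common multiple of [9, 7, 18]; the smallest such N is lcm(9, 7, 18).
Start: lcm = T0 = 9
Fold in T1=7: gcd(9, 7) = 1; lcm(9, 7) = 9 * 7 / 1 = 63 / 1 = 63
Fold in T2=18: gcd(63, 18) = 9; lcm(63, 18) = 63 * 18 / 9 = 1134 / 9 = 126
Full cycle length = 126

Answer: 126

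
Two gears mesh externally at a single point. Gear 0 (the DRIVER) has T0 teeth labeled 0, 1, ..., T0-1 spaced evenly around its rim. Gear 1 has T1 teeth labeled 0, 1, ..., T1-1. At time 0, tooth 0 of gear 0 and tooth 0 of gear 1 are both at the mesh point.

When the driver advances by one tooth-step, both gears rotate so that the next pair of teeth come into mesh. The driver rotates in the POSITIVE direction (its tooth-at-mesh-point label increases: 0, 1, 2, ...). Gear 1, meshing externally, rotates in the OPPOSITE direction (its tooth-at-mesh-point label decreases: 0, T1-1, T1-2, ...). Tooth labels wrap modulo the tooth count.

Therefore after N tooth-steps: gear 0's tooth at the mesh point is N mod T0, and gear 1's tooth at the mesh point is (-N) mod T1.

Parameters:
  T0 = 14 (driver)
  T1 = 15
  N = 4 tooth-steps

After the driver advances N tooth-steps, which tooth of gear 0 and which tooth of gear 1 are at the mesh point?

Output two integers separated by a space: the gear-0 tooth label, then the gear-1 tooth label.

Gear 0 (driver, T0=14): tooth at mesh = N mod T0
  4 = 0 * 14 + 4, so 4 mod 14 = 4
  gear 0 tooth = 4
Gear 1 (driven, T1=15): tooth at mesh = (-N) mod T1
  4 = 0 * 15 + 4, so 4 mod 15 = 4
  (-4) mod 15 = (-4) mod 15 = 15 - 4 = 11
Mesh after 4 steps: gear-0 tooth 4 meets gear-1 tooth 11

Answer: 4 11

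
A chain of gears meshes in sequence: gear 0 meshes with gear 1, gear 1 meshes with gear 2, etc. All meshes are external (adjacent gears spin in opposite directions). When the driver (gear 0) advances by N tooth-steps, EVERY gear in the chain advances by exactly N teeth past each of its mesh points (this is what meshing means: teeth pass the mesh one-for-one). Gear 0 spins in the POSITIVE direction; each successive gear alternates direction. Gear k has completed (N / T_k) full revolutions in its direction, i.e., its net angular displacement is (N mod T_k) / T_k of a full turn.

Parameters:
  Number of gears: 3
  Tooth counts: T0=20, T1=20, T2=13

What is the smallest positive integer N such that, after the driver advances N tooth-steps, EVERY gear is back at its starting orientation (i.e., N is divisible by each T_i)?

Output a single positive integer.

Answer: 260

Derivation:
Gear k returns to start when N is a multiple of T_k.
All gears at start simultaneously when N is a common multiple of [20, 20, 13]; the smallest such N is lcm(20, 20, 13).
Start: lcm = T0 = 20
Fold in T1=20: gcd(20, 20) = 20; lcm(20, 20) = 20 * 20 / 20 = 400 / 20 = 20
Fold in T2=13: gcd(20, 13) = 1; lcm(20, 13) = 20 * 13 / 1 = 260 / 1 = 260
Full cycle length = 260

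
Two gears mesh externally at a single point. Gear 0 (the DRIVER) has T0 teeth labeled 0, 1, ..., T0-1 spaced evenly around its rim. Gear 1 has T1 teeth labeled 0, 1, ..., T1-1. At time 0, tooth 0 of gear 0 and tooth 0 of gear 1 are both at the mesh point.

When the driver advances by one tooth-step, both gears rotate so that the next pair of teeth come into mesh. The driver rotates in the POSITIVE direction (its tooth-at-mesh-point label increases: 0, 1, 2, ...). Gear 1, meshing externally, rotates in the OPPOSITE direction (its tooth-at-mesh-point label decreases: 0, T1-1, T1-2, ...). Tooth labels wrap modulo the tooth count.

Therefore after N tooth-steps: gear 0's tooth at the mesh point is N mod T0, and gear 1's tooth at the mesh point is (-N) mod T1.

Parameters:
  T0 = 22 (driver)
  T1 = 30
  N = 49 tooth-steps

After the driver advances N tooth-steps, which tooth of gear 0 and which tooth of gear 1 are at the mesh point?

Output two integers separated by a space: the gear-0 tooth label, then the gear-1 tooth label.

Answer: 5 11

Derivation:
Gear 0 (driver, T0=22): tooth at mesh = N mod T0
  49 = 2 * 22 + 5, so 49 mod 22 = 5
  gear 0 tooth = 5
Gear 1 (driven, T1=30): tooth at mesh = (-N) mod T1
  49 = 1 * 30 + 19, so 49 mod 30 = 19
  (-49) mod 30 = (-19) mod 30 = 30 - 19 = 11
Mesh after 49 steps: gear-0 tooth 5 meets gear-1 tooth 11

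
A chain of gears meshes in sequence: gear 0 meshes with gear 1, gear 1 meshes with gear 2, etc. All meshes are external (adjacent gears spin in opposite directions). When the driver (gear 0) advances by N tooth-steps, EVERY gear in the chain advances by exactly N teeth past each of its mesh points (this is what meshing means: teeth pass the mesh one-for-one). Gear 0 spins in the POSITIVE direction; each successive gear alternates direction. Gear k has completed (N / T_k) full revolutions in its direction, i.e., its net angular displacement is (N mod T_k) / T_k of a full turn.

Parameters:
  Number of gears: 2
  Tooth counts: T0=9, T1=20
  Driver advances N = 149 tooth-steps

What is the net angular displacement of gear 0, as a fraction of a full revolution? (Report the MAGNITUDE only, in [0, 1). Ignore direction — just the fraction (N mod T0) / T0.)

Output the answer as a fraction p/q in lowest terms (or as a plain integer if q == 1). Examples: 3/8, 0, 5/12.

Answer: 5/9

Derivation:
Chain of 2 gears, tooth counts: [9, 20]
  gear 0: T0=9, direction=positive, advance = 149 mod 9 = 5 teeth = 5/9 turn
  gear 1: T1=20, direction=negative, advance = 149 mod 20 = 9 teeth = 9/20 turn
Gear 0: 149 mod 9 = 5
Fraction = 5 / 9 = 5/9 (gcd(5,9)=1) = 5/9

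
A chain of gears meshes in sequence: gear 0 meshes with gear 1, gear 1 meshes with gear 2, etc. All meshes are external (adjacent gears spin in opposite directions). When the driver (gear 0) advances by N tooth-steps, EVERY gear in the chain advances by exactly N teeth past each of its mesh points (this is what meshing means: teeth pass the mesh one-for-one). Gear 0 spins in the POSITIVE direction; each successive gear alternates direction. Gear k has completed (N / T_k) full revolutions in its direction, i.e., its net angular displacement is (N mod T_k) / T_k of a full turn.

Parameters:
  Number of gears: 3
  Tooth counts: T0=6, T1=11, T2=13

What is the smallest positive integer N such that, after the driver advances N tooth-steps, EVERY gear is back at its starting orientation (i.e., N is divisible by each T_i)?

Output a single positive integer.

Answer: 858

Derivation:
Gear k returns to start when N is a multiple of T_k.
All gears at start simultaneously when N is a common multiple of [6, 11, 13]; the smallest such N is lcm(6, 11, 13).
Start: lcm = T0 = 6
Fold in T1=11: gcd(6, 11) = 1; lcm(6, 11) = 6 * 11 / 1 = 66 / 1 = 66
Fold in T2=13: gcd(66, 13) = 1; lcm(66, 13) = 66 * 13 / 1 = 858 / 1 = 858
Full cycle length = 858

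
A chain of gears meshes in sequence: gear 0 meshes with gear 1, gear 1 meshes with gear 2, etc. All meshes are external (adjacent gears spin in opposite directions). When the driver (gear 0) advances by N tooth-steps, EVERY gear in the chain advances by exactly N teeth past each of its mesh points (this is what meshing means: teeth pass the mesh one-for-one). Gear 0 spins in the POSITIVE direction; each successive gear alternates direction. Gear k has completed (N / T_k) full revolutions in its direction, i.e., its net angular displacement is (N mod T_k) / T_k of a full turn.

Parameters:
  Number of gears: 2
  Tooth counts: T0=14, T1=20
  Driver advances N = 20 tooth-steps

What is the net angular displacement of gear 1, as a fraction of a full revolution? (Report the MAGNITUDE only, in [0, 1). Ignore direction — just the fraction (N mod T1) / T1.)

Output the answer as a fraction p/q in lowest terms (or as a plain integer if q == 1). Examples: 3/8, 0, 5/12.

Answer: 0

Derivation:
Chain of 2 gears, tooth counts: [14, 20]
  gear 0: T0=14, direction=positive, advance = 20 mod 14 = 6 teeth = 6/14 turn
  gear 1: T1=20, direction=negative, advance = 20 mod 20 = 0 teeth = 0/20 turn
Gear 1: 20 mod 20 = 0
Fraction = 0 / 20 = 0/1 (gcd(0,20)=20) = 0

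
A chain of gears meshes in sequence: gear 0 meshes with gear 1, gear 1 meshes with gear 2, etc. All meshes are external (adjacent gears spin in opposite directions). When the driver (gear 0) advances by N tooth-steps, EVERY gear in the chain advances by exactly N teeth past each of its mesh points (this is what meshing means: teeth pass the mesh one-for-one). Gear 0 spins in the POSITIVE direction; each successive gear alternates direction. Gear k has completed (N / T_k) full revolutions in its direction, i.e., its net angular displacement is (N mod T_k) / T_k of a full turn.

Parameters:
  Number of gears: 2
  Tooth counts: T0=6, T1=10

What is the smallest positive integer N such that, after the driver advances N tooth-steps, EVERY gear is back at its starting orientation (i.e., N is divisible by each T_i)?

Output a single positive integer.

Gear k returns to start when N is a multiple of T_k.
All gears at start simultaneously when N is a common multiple of [6, 10]; the smallest such N is lcm(6, 10).
Start: lcm = T0 = 6
Fold in T1=10: gcd(6, 10) = 2; lcm(6, 10) = 6 * 10 / 2 = 60 / 2 = 30
Full cycle length = 30

Answer: 30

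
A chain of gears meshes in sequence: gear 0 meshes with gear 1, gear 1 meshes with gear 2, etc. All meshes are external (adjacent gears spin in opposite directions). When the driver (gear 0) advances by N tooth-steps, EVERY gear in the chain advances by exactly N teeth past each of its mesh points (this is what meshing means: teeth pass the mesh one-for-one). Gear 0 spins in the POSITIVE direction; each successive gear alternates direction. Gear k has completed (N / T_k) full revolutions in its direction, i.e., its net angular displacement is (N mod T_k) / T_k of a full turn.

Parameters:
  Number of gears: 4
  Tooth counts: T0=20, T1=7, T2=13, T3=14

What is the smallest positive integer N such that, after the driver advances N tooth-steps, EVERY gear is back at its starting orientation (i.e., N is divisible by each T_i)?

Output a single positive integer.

Answer: 1820

Derivation:
Gear k returns to start when N is a multiple of T_k.
All gears at start simultaneously when N is a common multiple of [20, 7, 13, 14]; the smallest such N is lcm(20, 7, 13, 14).
Start: lcm = T0 = 20
Fold in T1=7: gcd(20, 7) = 1; lcm(20, 7) = 20 * 7 / 1 = 140 / 1 = 140
Fold in T2=13: gcd(140, 13) = 1; lcm(140, 13) = 140 * 13 / 1 = 1820 / 1 = 1820
Fold in T3=14: gcd(1820, 14) = 14; lcm(1820, 14) = 1820 * 14 / 14 = 25480 / 14 = 1820
Full cycle length = 1820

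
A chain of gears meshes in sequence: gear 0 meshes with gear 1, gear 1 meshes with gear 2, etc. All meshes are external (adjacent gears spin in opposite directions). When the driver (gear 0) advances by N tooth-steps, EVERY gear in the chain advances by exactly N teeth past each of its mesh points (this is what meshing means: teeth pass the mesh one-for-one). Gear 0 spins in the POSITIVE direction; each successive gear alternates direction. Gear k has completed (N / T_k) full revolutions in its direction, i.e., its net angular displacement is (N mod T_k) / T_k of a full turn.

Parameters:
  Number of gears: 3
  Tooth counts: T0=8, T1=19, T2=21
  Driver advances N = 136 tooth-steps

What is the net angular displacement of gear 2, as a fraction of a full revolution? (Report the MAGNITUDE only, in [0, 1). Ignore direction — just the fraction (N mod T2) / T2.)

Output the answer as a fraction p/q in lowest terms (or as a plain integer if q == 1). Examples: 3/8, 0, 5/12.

Chain of 3 gears, tooth counts: [8, 19, 21]
  gear 0: T0=8, direction=positive, advance = 136 mod 8 = 0 teeth = 0/8 turn
  gear 1: T1=19, direction=negative, advance = 136 mod 19 = 3 teeth = 3/19 turn
  gear 2: T2=21, direction=positive, advance = 136 mod 21 = 10 teeth = 10/21 turn
Gear 2: 136 mod 21 = 10
Fraction = 10 / 21 = 10/21 (gcd(10,21)=1) = 10/21

Answer: 10/21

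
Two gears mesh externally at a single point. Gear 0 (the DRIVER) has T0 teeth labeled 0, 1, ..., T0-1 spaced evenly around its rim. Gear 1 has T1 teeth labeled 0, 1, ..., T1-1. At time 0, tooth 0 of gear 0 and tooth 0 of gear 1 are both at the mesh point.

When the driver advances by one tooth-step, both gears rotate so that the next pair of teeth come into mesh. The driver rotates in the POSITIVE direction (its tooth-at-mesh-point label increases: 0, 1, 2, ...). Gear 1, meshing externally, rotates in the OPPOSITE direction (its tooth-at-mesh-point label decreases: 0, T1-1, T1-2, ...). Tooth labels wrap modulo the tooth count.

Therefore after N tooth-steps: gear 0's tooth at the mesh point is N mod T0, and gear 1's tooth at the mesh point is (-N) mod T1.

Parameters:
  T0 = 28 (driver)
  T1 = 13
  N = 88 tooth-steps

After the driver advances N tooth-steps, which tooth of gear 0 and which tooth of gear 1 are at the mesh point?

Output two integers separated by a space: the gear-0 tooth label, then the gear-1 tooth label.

Gear 0 (driver, T0=28): tooth at mesh = N mod T0
  88 = 3 * 28 + 4, so 88 mod 28 = 4
  gear 0 tooth = 4
Gear 1 (driven, T1=13): tooth at mesh = (-N) mod T1
  88 = 6 * 13 + 10, so 88 mod 13 = 10
  (-88) mod 13 = (-10) mod 13 = 13 - 10 = 3
Mesh after 88 steps: gear-0 tooth 4 meets gear-1 tooth 3

Answer: 4 3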